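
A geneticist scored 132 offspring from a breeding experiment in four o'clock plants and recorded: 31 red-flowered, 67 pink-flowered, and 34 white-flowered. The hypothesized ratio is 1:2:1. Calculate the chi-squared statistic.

Under the 1:2:1 hypothesis (Σ ratio = 4, N = 132):
  red-flowered: 132 × 1/4 = 33
  pink-flowered: 132 × 2/4 = 66
  white-flowered: 132 × 1/4 = 33
χ² = Σ (O − E)² / E
  red-flowered: (31 − 33)² / 33 = 0.1212
  pink-flowered: (67 − 66)² / 66 = 0.0152
  white-flowered: (34 − 33)² / 33 = 0.0303
χ² = 0.1212 + 0.0152 + 0.0303 = 0.1667 ≈ 0.167

0.167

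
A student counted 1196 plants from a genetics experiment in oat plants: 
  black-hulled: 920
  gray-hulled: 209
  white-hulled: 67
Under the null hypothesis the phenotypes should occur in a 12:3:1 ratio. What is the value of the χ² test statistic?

2.430

Total ratio parts = 16. Expected numbers out of 1196:
  black-hulled: 1196 × 12/16 = 897
  gray-hulled: 1196 × 3/16 = 224.25
  white-hulled: 1196 × 1/16 = 74.75
χ² = Σ (O − E)² / E
  black-hulled: (920 − 897)² / 897 = 0.5897
  gray-hulled: (209 − 224.25)² / 224.25 = 1.0371
  white-hulled: (67 − 74.75)² / 74.75 = 0.8035
χ² = 0.5897 + 1.0371 + 0.8035 = 2.4303 ≈ 2.430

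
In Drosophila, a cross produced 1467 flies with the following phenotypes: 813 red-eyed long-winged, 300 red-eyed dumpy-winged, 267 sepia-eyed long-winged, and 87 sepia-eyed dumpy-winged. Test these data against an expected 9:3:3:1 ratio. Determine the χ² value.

Total ratio parts = 16. Expected numbers out of 1467:
  red-eyed long-winged: 1467 × 9/16 = 825.1875
  red-eyed dumpy-winged: 1467 × 3/16 = 275.0625
  sepia-eyed long-winged: 1467 × 3/16 = 275.0625
  sepia-eyed dumpy-winged: 1467 × 1/16 = 91.6875
χ² = Σ (O − E)² / E
  red-eyed long-winged: (813 − 825.1875)² / 825.1875 = 0.1800
  red-eyed dumpy-winged: (300 − 275.0625)² / 275.0625 = 2.2609
  sepia-eyed long-winged: (267 − 275.0625)² / 275.0625 = 0.2363
  sepia-eyed dumpy-winged: (87 − 91.6875)² / 91.6875 = 0.2396
χ² = 0.1800 + 2.2609 + 0.2363 + 0.2396 = 2.9168 ≈ 2.917

2.917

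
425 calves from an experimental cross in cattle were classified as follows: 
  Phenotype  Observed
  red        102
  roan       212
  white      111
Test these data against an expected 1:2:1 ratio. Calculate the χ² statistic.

Total ratio parts = 4. Expected numbers out of 425:
  red: 425 × 1/4 = 106.25
  roan: 425 × 2/4 = 212.5
  white: 425 × 1/4 = 106.25
χ² = Σ (O − E)² / E
  red: (102 − 106.25)² / 106.25 = 0.1700
  roan: (212 − 212.5)² / 212.5 = 0.0012
  white: (111 − 106.25)² / 106.25 = 0.2124
χ² = 0.1700 + 0.0012 + 0.2124 = 0.3836 ≈ 0.384

0.384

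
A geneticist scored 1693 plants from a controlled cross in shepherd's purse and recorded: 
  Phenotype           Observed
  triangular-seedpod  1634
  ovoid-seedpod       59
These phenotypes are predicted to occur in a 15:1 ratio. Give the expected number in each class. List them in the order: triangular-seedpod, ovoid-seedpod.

Expected counts for N = 1693 under a 15:1 ratio (total parts = 16):
  triangular-seedpod: 1693 × 15/16 = 1587.1875
  ovoid-seedpod: 1693 × 1/16 = 105.8125

1587.1875, 105.8125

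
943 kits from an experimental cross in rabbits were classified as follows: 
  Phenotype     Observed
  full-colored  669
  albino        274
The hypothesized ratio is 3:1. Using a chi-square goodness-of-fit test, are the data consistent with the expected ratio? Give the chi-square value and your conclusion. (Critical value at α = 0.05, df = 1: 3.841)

8.275; not consistent

Under the 3:1 hypothesis (Σ ratio = 4, N = 943):
  full-colored: 943 × 3/4 = 707.25
  albino: 943 × 1/4 = 235.75
χ² = Σ (O − E)² / E
  full-colored: (669 − 707.25)² / 707.25 = 2.0687
  albino: (274 − 235.75)² / 235.75 = 6.2060
χ² = 2.0687 + 6.2060 = 8.2747 ≈ 8.275
Degrees of freedom = 2 − 1 = 1; critical value at α = 0.05 is 3.841.
Since 8.275 > 3.841, we reject the null hypothesis — the data do not fit the 3:1 ratio.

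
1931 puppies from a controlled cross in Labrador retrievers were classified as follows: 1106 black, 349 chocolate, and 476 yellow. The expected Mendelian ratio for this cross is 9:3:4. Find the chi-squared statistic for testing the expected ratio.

The 9:3:4 ratio has 16 parts, so with N = 1931 the expected counts are:
  black: 1931 × 9/16 = 1086.1875
  chocolate: 1931 × 3/16 = 362.0625
  yellow: 1931 × 4/16 = 482.75
χ² = Σ (O − E)² / E
  black: (1106 − 1086.1875)² / 1086.1875 = 0.3614
  chocolate: (349 − 362.0625)² / 362.0625 = 0.4713
  yellow: (476 − 482.75)² / 482.75 = 0.0944
χ² = 0.3614 + 0.4713 + 0.0944 = 0.9271 ≈ 0.927

0.927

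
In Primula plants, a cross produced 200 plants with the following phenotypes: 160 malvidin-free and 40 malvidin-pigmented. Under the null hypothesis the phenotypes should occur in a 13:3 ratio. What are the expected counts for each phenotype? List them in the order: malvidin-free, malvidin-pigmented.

Total ratio parts = 16. Expected numbers out of 200:
  malvidin-free: 200 × 13/16 = 162.5
  malvidin-pigmented: 200 × 3/16 = 37.5

162.5, 37.5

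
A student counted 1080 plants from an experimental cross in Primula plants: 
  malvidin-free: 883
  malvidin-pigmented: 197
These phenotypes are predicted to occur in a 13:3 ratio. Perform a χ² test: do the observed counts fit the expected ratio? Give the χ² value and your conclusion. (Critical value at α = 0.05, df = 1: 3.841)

The 13:3 ratio has 16 parts, so with N = 1080 the expected counts are:
  malvidin-free: 1080 × 13/16 = 877.5
  malvidin-pigmented: 1080 × 3/16 = 202.5
χ² = Σ (O − E)² / E
  malvidin-free: (883 − 877.5)² / 877.5 = 0.0345
  malvidin-pigmented: (197 − 202.5)² / 202.5 = 0.1494
χ² = 0.0345 + 0.1494 = 0.1839 ≈ 0.184
Degrees of freedom = 2 − 1 = 1; critical value at α = 0.05 is 3.841.
Since 0.184 < 3.841, we fail to reject the null hypothesis — the data are consistent with the 13:3 ratio.

0.184; consistent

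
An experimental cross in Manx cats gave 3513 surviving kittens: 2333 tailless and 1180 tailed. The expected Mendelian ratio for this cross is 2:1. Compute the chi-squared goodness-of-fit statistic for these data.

Under the 2:1 hypothesis (Σ ratio = 3, N = 3513):
  tailless: 3513 × 2/3 = 2342
  tailed: 3513 × 1/3 = 1171
χ² = Σ (O − E)² / E
  tailless: (2333 − 2342)² / 2342 = 0.0346
  tailed: (1180 − 1171)² / 1171 = 0.0692
χ² = 0.0346 + 0.0692 = 0.1038 ≈ 0.104

0.104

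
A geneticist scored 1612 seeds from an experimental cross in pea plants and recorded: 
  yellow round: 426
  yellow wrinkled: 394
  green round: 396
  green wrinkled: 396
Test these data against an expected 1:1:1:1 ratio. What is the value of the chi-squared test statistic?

The 1:1:1:1 ratio has 4 parts, so with N = 1612 the expected counts are:
  yellow round: 1612 × 1/4 = 403
  yellow wrinkled: 1612 × 1/4 = 403
  green round: 1612 × 1/4 = 403
  green wrinkled: 1612 × 1/4 = 403
χ² = Σ (O − E)² / E
  yellow round: (426 − 403)² / 403 = 1.3127
  yellow wrinkled: (394 − 403)² / 403 = 0.2010
  green round: (396 − 403)² / 403 = 0.1216
  green wrinkled: (396 − 403)² / 403 = 0.1216
χ² = 1.3127 + 0.2010 + 0.1216 + 0.1216 = 1.7569 ≈ 1.757

1.757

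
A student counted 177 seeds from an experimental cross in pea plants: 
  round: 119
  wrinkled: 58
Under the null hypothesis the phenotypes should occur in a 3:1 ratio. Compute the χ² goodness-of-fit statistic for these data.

Expected counts for N = 177 under a 3:1 ratio (total parts = 4):
  round: 177 × 3/4 = 132.75
  wrinkled: 177 × 1/4 = 44.25
χ² = Σ (O − E)² / E
  round: (119 − 132.75)² / 132.75 = 1.4242
  wrinkled: (58 − 44.25)² / 44.25 = 4.2726
χ² = 1.4242 + 4.2726 = 5.6968 ≈ 5.697

5.697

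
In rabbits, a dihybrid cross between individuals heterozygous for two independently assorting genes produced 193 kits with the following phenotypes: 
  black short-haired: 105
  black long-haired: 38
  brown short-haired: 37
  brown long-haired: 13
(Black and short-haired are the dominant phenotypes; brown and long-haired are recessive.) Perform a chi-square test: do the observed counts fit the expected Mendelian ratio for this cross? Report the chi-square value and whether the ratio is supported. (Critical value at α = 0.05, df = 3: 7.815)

A dihybrid F₂ with independent assortment and complete dominance at both loci gives a 9:3:3:1 phenotypic ratio.
Under the 9:3:3:1 hypothesis (Σ ratio = 16, N = 193):
  black short-haired: 193 × 9/16 = 108.5625
  black long-haired: 193 × 3/16 = 36.1875
  brown short-haired: 193 × 3/16 = 36.1875
  brown long-haired: 193 × 1/16 = 12.0625
χ² = Σ (O − E)² / E
  black short-haired: (105 − 108.5625)² / 108.5625 = 0.1169
  black long-haired: (38 − 36.1875)² / 36.1875 = 0.0908
  brown short-haired: (37 − 36.1875)² / 36.1875 = 0.0182
  brown long-haired: (13 − 12.0625)² / 12.0625 = 0.0729
χ² = 0.1169 + 0.0908 + 0.0182 + 0.0729 = 0.2988 ≈ 0.299
Degrees of freedom = 4 − 1 = 3; critical value at α = 0.05 is 7.815.
Since 0.299 < 7.815, we fail to reject the null hypothesis — the data are consistent with the 9:3:3:1 ratio.

0.299; consistent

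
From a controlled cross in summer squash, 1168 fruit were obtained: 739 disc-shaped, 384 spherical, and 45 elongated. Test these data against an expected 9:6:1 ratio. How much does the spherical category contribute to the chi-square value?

Expected counts for N = 1168 under a 9:6:1 ratio (total parts = 16):
  disc-shaped: 1168 × 9/16 = 657
  spherical: 1168 × 6/16 = 438
  elongated: 1168 × 1/16 = 73
Contribution of spherical: (384 − 438)² / 438 = 6.6575

6.658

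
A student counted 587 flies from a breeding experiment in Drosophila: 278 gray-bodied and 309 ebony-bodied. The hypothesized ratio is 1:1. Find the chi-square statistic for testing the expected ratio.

1.637

Expected counts for N = 587 under a 1:1 ratio (total parts = 2):
  gray-bodied: 587 × 1/2 = 293.5
  ebony-bodied: 587 × 1/2 = 293.5
χ² = Σ (O − E)² / E
  gray-bodied: (278 − 293.5)² / 293.5 = 0.8186
  ebony-bodied: (309 − 293.5)² / 293.5 = 0.8186
χ² = 0.8186 + 0.8186 = 1.6372 ≈ 1.637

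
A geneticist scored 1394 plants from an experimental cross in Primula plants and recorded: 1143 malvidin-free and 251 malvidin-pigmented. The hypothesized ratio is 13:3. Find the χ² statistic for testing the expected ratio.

Under the 13:3 hypothesis (Σ ratio = 16, N = 1394):
  malvidin-free: 1394 × 13/16 = 1132.625
  malvidin-pigmented: 1394 × 3/16 = 261.375
χ² = Σ (O − E)² / E
  malvidin-free: (1143 − 1132.625)² / 1132.625 = 0.0950
  malvidin-pigmented: (251 − 261.375)² / 261.375 = 0.4118
χ² = 0.0950 + 0.4118 = 0.5068 ≈ 0.507

0.507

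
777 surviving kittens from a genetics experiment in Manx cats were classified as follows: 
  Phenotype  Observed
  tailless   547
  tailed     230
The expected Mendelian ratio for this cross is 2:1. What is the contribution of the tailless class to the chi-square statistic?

1.624

Under the 2:1 hypothesis (Σ ratio = 3, N = 777):
  tailless: 777 × 2/3 = 518
  tailed: 777 × 1/3 = 259
Contribution of tailless: (547 − 518)² / 518 = 1.6236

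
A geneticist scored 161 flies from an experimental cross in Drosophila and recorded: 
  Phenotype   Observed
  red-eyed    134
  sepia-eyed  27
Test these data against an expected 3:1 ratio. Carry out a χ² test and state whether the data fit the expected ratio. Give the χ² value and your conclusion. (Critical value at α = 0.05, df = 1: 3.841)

5.816; not consistent

Expected counts for N = 161 under a 3:1 ratio (total parts = 4):
  red-eyed: 161 × 3/4 = 120.75
  sepia-eyed: 161 × 1/4 = 40.25
χ² = Σ (O − E)² / E
  red-eyed: (134 − 120.75)² / 120.75 = 1.4539
  sepia-eyed: (27 − 40.25)² / 40.25 = 4.3618
χ² = 1.4539 + 4.3618 = 5.8157 ≈ 5.816
Degrees of freedom = 2 − 1 = 1; critical value at α = 0.05 is 3.841.
Since 5.816 > 3.841, we reject the null hypothesis — the data do not fit the 3:1 ratio.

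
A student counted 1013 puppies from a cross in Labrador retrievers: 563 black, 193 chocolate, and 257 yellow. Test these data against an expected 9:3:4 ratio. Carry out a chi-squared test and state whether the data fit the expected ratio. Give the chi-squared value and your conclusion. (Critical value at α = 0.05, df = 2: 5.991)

Under the 9:3:4 hypothesis (Σ ratio = 16, N = 1013):
  black: 1013 × 9/16 = 569.8125
  chocolate: 1013 × 3/16 = 189.9375
  yellow: 1013 × 4/16 = 253.25
χ² = Σ (O − E)² / E
  black: (563 − 569.8125)² / 569.8125 = 0.0814
  chocolate: (193 − 189.9375)² / 189.9375 = 0.0494
  yellow: (257 − 253.25)² / 253.25 = 0.0555
χ² = 0.0814 + 0.0494 + 0.0555 = 0.1863 ≈ 0.186
Degrees of freedom = 3 − 1 = 2; critical value at α = 0.05 is 5.991.
Since 0.186 < 5.991, we fail to reject the null hypothesis — the data are consistent with the 9:3:4 ratio.

0.186; consistent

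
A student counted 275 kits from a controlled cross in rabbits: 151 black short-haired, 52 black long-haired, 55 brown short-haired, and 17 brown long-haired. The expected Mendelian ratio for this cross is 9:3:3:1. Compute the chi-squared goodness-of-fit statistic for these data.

0.323

The 9:3:3:1 ratio has 16 parts, so with N = 275 the expected counts are:
  black short-haired: 275 × 9/16 = 154.6875
  black long-haired: 275 × 3/16 = 51.5625
  brown short-haired: 275 × 3/16 = 51.5625
  brown long-haired: 275 × 1/16 = 17.1875
χ² = Σ (O − E)² / E
  black short-haired: (151 − 154.6875)² / 154.6875 = 0.0879
  black long-haired: (52 − 51.5625)² / 51.5625 = 0.0037
  brown short-haired: (55 − 51.5625)² / 51.5625 = 0.2292
  brown long-haired: (17 − 17.1875)² / 17.1875 = 0.0020
χ² = 0.0879 + 0.0037 + 0.2292 + 0.0020 = 0.3228 ≈ 0.323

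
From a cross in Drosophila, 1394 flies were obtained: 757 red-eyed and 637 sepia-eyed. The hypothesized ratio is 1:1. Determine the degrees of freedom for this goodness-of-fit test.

A goodness-of-fit test with 2 phenotype classes has df = 2 − 1 = 1.

1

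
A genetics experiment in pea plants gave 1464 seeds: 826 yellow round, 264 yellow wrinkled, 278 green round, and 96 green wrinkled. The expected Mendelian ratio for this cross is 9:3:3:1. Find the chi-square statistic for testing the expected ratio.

0.675

Under the 9:3:3:1 hypothesis (Σ ratio = 16, N = 1464):
  yellow round: 1464 × 9/16 = 823.5
  yellow wrinkled: 1464 × 3/16 = 274.5
  green round: 1464 × 3/16 = 274.5
  green wrinkled: 1464 × 1/16 = 91.5
χ² = Σ (O − E)² / E
  yellow round: (826 − 823.5)² / 823.5 = 0.0076
  yellow wrinkled: (264 − 274.5)² / 274.5 = 0.4016
  green round: (278 − 274.5)² / 274.5 = 0.0446
  green wrinkled: (96 − 91.5)² / 91.5 = 0.2213
χ² = 0.0076 + 0.4016 + 0.0446 + 0.2213 = 0.6751 ≈ 0.675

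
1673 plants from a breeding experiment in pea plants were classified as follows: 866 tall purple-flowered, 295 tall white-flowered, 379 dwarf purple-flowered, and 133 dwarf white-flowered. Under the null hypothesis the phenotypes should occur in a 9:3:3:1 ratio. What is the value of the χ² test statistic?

The 9:3:3:1 ratio has 16 parts, so with N = 1673 the expected counts are:
  tall purple-flowered: 1673 × 9/16 = 941.0625
  tall white-flowered: 1673 × 3/16 = 313.6875
  dwarf purple-flowered: 1673 × 3/16 = 313.6875
  dwarf white-flowered: 1673 × 1/16 = 104.5625
χ² = Σ (O − E)² / E
  tall purple-flowered: (866 − 941.0625)² / 941.0625 = 5.9873
  tall white-flowered: (295 − 313.6875)² / 313.6875 = 1.1133
  dwarf purple-flowered: (379 − 313.6875)² / 313.6875 = 13.5986
  dwarf white-flowered: (133 − 104.5625)² / 104.5625 = 7.7340
χ² = 5.9873 + 1.1133 + 13.5986 + 7.7340 = 28.4332 ≈ 28.433

28.433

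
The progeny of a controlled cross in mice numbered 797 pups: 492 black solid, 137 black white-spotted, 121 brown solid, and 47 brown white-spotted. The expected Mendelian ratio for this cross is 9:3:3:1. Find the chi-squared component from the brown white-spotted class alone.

Expected counts for N = 797 under a 9:3:3:1 ratio (total parts = 16):
  black solid: 797 × 9/16 = 448.3125
  black white-spotted: 797 × 3/16 = 149.4375
  brown solid: 797 × 3/16 = 149.4375
  brown white-spotted: 797 × 1/16 = 49.8125
Contribution of brown white-spotted: (47 − 49.8125)² / 49.8125 = 0.1588

0.159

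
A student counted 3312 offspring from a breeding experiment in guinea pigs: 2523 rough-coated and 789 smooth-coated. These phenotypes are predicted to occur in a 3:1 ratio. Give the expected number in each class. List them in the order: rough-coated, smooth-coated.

Expected counts for N = 3312 under a 3:1 ratio (total parts = 4):
  rough-coated: 3312 × 3/4 = 2484
  smooth-coated: 3312 × 1/4 = 828

2484, 828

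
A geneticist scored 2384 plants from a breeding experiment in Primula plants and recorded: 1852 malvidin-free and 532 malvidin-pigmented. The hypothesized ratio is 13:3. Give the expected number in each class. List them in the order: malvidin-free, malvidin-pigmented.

1937, 447

The 13:3 ratio has 16 parts, so with N = 2384 the expected counts are:
  malvidin-free: 2384 × 13/16 = 1937
  malvidin-pigmented: 2384 × 3/16 = 447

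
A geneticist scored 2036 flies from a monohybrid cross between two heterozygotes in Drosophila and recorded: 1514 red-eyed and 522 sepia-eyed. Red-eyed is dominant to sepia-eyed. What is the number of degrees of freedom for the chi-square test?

For a monohybrid cross between heterozygotes with complete dominance, the expected phenotypic ratio is 3:1.
A goodness-of-fit test with 2 phenotype classes has df = 2 − 1 = 1.

1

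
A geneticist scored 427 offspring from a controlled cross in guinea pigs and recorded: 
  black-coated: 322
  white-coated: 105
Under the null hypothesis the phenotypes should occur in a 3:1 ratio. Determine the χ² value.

0.038

Under the 3:1 hypothesis (Σ ratio = 4, N = 427):
  black-coated: 427 × 3/4 = 320.25
  white-coated: 427 × 1/4 = 106.75
χ² = Σ (O − E)² / E
  black-coated: (322 − 320.25)² / 320.25 = 0.0096
  white-coated: (105 − 106.75)² / 106.75 = 0.0287
χ² = 0.0096 + 0.0287 = 0.0383 ≈ 0.038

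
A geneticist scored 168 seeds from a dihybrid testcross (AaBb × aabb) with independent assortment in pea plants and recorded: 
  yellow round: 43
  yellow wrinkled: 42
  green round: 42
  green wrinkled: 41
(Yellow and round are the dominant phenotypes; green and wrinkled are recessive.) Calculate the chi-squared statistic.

A dihybrid testcross with independent assortment gives a 1:1:1:1 ratio.
Total ratio parts = 4. Expected numbers out of 168:
  yellow round: 168 × 1/4 = 42
  yellow wrinkled: 168 × 1/4 = 42
  green round: 168 × 1/4 = 42
  green wrinkled: 168 × 1/4 = 42
χ² = Σ (O − E)² / E
  yellow round: (43 − 42)² / 42 = 0.0238
  yellow wrinkled: (42 − 42)² / 42 = 0.0000
  green round: (42 − 42)² / 42 = 0.0000
  green wrinkled: (41 − 42)² / 42 = 0.0238
χ² = 0.0238 + 0.0000 + 0.0000 + 0.0238 = 0.0476 ≈ 0.048

0.048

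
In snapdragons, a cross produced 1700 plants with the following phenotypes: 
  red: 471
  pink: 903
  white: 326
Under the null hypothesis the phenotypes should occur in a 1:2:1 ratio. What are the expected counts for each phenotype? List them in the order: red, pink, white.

425, 850, 425

Under the 1:2:1 hypothesis (Σ ratio = 4, N = 1700):
  red: 1700 × 1/4 = 425
  pink: 1700 × 2/4 = 850
  white: 1700 × 1/4 = 425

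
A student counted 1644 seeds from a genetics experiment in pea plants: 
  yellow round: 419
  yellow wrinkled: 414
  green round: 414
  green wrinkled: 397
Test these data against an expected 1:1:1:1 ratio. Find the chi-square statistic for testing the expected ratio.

Under the 1:1:1:1 hypothesis (Σ ratio = 4, N = 1644):
  yellow round: 1644 × 1/4 = 411
  yellow wrinkled: 1644 × 1/4 = 411
  green round: 1644 × 1/4 = 411
  green wrinkled: 1644 × 1/4 = 411
χ² = Σ (O − E)² / E
  yellow round: (419 − 411)² / 411 = 0.1557
  yellow wrinkled: (414 − 411)² / 411 = 0.0219
  green round: (414 − 411)² / 411 = 0.0219
  green wrinkled: (397 − 411)² / 411 = 0.4769
χ² = 0.1557 + 0.0219 + 0.0219 + 0.4769 = 0.6764 ≈ 0.676

0.676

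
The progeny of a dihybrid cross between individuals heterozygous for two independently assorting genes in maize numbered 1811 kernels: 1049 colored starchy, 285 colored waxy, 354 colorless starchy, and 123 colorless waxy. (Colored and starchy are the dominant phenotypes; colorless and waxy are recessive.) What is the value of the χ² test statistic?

A dihybrid F₂ with independent assortment and complete dominance at both loci gives a 9:3:3:1 phenotypic ratio.
Total ratio parts = 16. Expected numbers out of 1811:
  colored starchy: 1811 × 9/16 = 1018.6875
  colored waxy: 1811 × 3/16 = 339.5625
  colorless starchy: 1811 × 3/16 = 339.5625
  colorless waxy: 1811 × 1/16 = 113.1875
χ² = Σ (O − E)² / E
  colored starchy: (1049 − 1018.6875)² / 1018.6875 = 0.9020
  colored waxy: (285 − 339.5625)² / 339.5625 = 8.7674
  colorless starchy: (354 − 339.5625)² / 339.5625 = 0.6139
  colorless waxy: (123 − 113.1875)² / 113.1875 = 0.8507
χ² = 0.9020 + 8.7674 + 0.6139 + 0.8507 = 11.134

11.134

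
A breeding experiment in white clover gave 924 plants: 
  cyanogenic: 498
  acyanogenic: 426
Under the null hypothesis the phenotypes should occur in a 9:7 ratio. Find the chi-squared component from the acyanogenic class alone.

1.170

The 9:7 ratio has 16 parts, so with N = 924 the expected counts are:
  cyanogenic: 924 × 9/16 = 519.75
  acyanogenic: 924 × 7/16 = 404.25
Contribution of acyanogenic: (426 − 404.25)² / 404.25 = 1.1702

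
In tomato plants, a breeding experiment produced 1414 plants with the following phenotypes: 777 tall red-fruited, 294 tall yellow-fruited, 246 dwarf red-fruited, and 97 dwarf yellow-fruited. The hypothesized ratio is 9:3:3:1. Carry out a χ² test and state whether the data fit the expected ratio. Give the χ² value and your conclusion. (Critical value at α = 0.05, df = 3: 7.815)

The 9:3:3:1 ratio has 16 parts, so with N = 1414 the expected counts are:
  tall red-fruited: 1414 × 9/16 = 795.375
  tall yellow-fruited: 1414 × 3/16 = 265.125
  dwarf red-fruited: 1414 × 3/16 = 265.125
  dwarf yellow-fruited: 1414 × 1/16 = 88.375
χ² = Σ (O − E)² / E
  tall red-fruited: (777 − 795.375)² / 795.375 = 0.4245
  tall yellow-fruited: (294 − 265.125)² / 265.125 = 3.1448
  dwarf red-fruited: (246 − 265.125)² / 265.125 = 1.3796
  dwarf yellow-fruited: (97 − 88.375)² / 88.375 = 0.8418
χ² = 0.4245 + 3.1448 + 1.3796 + 0.8418 = 5.7907 ≈ 5.791
Degrees of freedom = 4 − 1 = 3; critical value at α = 0.05 is 7.815.
Since 5.791 < 7.815, we fail to reject the null hypothesis — the data are consistent with the 9:3:3:1 ratio.

5.791; consistent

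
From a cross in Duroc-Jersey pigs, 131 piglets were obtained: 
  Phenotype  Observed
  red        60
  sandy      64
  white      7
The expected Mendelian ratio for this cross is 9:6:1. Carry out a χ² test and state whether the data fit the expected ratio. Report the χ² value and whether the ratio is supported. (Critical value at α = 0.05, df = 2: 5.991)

7.219; not consistent

Under the 9:6:1 hypothesis (Σ ratio = 16, N = 131):
  red: 131 × 9/16 = 73.6875
  sandy: 131 × 6/16 = 49.125
  white: 131 × 1/16 = 8.1875
χ² = Σ (O − E)² / E
  red: (60 − 73.6875)² / 73.6875 = 2.5425
  sandy: (64 − 49.125)² / 49.125 = 4.5041
  white: (7 − 8.1875)² / 8.1875 = 0.1722
χ² = 2.5425 + 4.5041 + 0.1722 = 7.2188 ≈ 7.219
Degrees of freedom = 3 − 1 = 2; critical value at α = 0.05 is 5.991.
Since 7.219 > 5.991, we reject the null hypothesis — the data do not fit the 9:6:1 ratio.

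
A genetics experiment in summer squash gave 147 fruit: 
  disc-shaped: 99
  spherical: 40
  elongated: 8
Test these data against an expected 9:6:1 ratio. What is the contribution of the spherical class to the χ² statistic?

Total ratio parts = 16. Expected numbers out of 147:
  disc-shaped: 147 × 9/16 = 82.6875
  spherical: 147 × 6/16 = 55.125
  elongated: 147 × 1/16 = 9.1875
Contribution of spherical: (40 − 55.125)² / 55.125 = 4.1499

4.150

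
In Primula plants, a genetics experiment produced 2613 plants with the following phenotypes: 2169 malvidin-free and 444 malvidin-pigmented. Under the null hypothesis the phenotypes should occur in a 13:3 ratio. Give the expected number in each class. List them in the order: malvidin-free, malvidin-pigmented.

2123.0625, 489.9375

Under the 13:3 hypothesis (Σ ratio = 16, N = 2613):
  malvidin-free: 2613 × 13/16 = 2123.0625
  malvidin-pigmented: 2613 × 3/16 = 489.9375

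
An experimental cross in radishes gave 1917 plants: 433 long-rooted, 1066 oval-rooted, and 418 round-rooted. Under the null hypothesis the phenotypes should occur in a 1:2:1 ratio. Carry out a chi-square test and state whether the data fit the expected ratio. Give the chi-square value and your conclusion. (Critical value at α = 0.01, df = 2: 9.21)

24.348; not consistent

The 1:2:1 ratio has 4 parts, so with N = 1917 the expected counts are:
  long-rooted: 1917 × 1/4 = 479.25
  oval-rooted: 1917 × 2/4 = 958.5
  round-rooted: 1917 × 1/4 = 479.25
χ² = Σ (O − E)² / E
  long-rooted: (433 − 479.25)² / 479.25 = 4.4634
  oval-rooted: (1066 − 958.5)² / 958.5 = 12.0566
  round-rooted: (418 − 479.25)² / 479.25 = 7.8280
χ² = 4.4634 + 12.0566 + 7.8280 = 24.348
Degrees of freedom = 3 − 1 = 2; critical value at α = 0.01 is 9.21.
Since 24.348 > 9.21, we reject the null hypothesis — the data do not fit the 1:2:1 ratio.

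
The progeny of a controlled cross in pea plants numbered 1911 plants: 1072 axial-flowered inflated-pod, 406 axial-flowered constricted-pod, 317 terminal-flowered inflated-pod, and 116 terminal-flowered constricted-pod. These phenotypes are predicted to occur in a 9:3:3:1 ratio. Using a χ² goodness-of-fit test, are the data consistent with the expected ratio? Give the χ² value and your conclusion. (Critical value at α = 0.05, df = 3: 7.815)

11.217; not consistent

Under the 9:3:3:1 hypothesis (Σ ratio = 16, N = 1911):
  axial-flowered inflated-pod: 1911 × 9/16 = 1074.9375
  axial-flowered constricted-pod: 1911 × 3/16 = 358.3125
  terminal-flowered inflated-pod: 1911 × 3/16 = 358.3125
  terminal-flowered constricted-pod: 1911 × 1/16 = 119.4375
χ² = Σ (O − E)² / E
  axial-flowered inflated-pod: (1072 − 1074.9375)² / 1074.9375 = 0.0080
  axial-flowered constricted-pod: (406 − 358.3125)² / 358.3125 = 6.3467
  terminal-flowered inflated-pod: (317 − 358.3125)² / 358.3125 = 4.7632
  terminal-flowered constricted-pod: (116 − 119.4375)² / 119.4375 = 0.0989
χ² = 0.0080 + 6.3467 + 4.7632 + 0.0989 = 11.2168 ≈ 11.217
Degrees of freedom = 4 − 1 = 3; critical value at α = 0.05 is 7.815.
Since 11.217 > 7.815, we reject the null hypothesis — the data do not fit the 9:3:3:1 ratio.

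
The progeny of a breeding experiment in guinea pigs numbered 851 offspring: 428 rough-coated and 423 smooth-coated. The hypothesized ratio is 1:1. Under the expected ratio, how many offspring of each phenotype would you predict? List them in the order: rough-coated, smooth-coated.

425.5, 425.5

Expected counts for N = 851 under a 1:1 ratio (total parts = 2):
  rough-coated: 851 × 1/2 = 425.5
  smooth-coated: 851 × 1/2 = 425.5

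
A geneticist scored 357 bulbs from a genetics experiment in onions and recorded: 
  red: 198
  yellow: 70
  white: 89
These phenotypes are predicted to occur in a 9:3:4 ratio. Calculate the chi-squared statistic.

The 9:3:4 ratio has 16 parts, so with N = 357 the expected counts are:
  red: 357 × 9/16 = 200.8125
  yellow: 357 × 3/16 = 66.9375
  white: 357 × 4/16 = 89.25
χ² = Σ (O − E)² / E
  red: (198 − 200.8125)² / 200.8125 = 0.0394
  yellow: (70 − 66.9375)² / 66.9375 = 0.1401
  white: (89 − 89.25)² / 89.25 = 0.0007
χ² = 0.0394 + 0.1401 + 0.0007 = 0.1802 ≈ 0.180

0.180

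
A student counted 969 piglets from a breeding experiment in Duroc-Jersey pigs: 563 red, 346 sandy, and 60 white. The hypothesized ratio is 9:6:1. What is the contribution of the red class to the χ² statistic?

0.590

Total ratio parts = 16. Expected numbers out of 969:
  red: 969 × 9/16 = 545.0625
  sandy: 969 × 6/16 = 363.375
  white: 969 × 1/16 = 60.5625
Contribution of red: (563 − 545.0625)² / 545.0625 = 0.5903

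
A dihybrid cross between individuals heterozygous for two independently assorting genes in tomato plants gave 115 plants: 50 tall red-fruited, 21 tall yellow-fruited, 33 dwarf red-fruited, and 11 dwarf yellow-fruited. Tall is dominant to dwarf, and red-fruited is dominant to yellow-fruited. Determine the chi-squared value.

A dihybrid F₂ with independent assortment and complete dominance at both loci gives a 9:3:3:1 phenotypic ratio.
Expected counts for N = 115 under a 9:3:3:1 ratio (total parts = 16):
  tall red-fruited: 115 × 9/16 = 64.6875
  tall yellow-fruited: 115 × 3/16 = 21.5625
  dwarf red-fruited: 115 × 3/16 = 21.5625
  dwarf yellow-fruited: 115 × 1/16 = 7.1875
χ² = Σ (O − E)² / E
  tall red-fruited: (50 − 64.6875)² / 64.6875 = 3.3348
  tall yellow-fruited: (21 − 21.5625)² / 21.5625 = 0.0147
  dwarf red-fruited: (33 − 21.5625)² / 21.5625 = 6.0668
  dwarf yellow-fruited: (11 − 7.1875)² / 7.1875 = 2.0223
χ² = 3.3348 + 0.0147 + 6.0668 + 2.0223 = 11.4386 ≈ 11.439

11.439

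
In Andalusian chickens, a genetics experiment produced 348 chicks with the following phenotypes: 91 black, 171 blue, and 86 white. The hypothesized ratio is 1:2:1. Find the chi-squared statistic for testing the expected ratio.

Expected counts for N = 348 under a 1:2:1 ratio (total parts = 4):
  black: 348 × 1/4 = 87
  blue: 348 × 2/4 = 174
  white: 348 × 1/4 = 87
χ² = Σ (O − E)² / E
  black: (91 − 87)² / 87 = 0.1839
  blue: (171 − 174)² / 174 = 0.0517
  white: (86 − 87)² / 87 = 0.0115
χ² = 0.1839 + 0.0517 + 0.0115 = 0.2471 ≈ 0.247

0.247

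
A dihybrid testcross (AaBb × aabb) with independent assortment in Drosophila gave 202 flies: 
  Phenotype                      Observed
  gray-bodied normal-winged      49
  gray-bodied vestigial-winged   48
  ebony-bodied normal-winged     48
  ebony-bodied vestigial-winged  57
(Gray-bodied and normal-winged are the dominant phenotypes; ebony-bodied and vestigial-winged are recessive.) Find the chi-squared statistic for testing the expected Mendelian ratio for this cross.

A dihybrid testcross with independent assortment gives a 1:1:1:1 ratio.
The 1:1:1:1 ratio has 4 parts, so with N = 202 the expected counts are:
  gray-bodied normal-winged: 202 × 1/4 = 50.5
  gray-bodied vestigial-winged: 202 × 1/4 = 50.5
  ebony-bodied normal-winged: 202 × 1/4 = 50.5
  ebony-bodied vestigial-winged: 202 × 1/4 = 50.5
χ² = Σ (O − E)² / E
  gray-bodied normal-winged: (49 − 50.5)² / 50.5 = 0.0446
  gray-bodied vestigial-winged: (48 − 50.5)² / 50.5 = 0.1238
  ebony-bodied normal-winged: (48 − 50.5)² / 50.5 = 0.1238
  ebony-bodied vestigial-winged: (57 − 50.5)² / 50.5 = 0.8366
χ² = 0.0446 + 0.1238 + 0.1238 + 0.8366 = 1.1288 ≈ 1.129

1.129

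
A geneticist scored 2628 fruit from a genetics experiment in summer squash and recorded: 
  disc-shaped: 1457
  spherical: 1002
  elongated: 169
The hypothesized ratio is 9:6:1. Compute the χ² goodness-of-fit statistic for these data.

Expected counts for N = 2628 under a 9:6:1 ratio (total parts = 16):
  disc-shaped: 2628 × 9/16 = 1478.25
  spherical: 2628 × 6/16 = 985.5
  elongated: 2628 × 1/16 = 164.25
χ² = Σ (O − E)² / E
  disc-shaped: (1457 − 1478.25)² / 1478.25 = 0.3055
  spherical: (1002 − 985.5)² / 985.5 = 0.2763
  elongated: (169 − 164.25)² / 164.25 = 0.1374
χ² = 0.3055 + 0.2763 + 0.1374 = 0.7192 ≈ 0.719

0.719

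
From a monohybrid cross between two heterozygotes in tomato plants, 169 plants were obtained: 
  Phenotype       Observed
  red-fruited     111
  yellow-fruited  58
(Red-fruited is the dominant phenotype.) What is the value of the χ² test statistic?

7.828

For a monohybrid cross between heterozygotes with complete dominance, the expected phenotypic ratio is 3:1.
The 3:1 ratio has 4 parts, so with N = 169 the expected counts are:
  red-fruited: 169 × 3/4 = 126.75
  yellow-fruited: 169 × 1/4 = 42.25
χ² = Σ (O − E)² / E
  red-fruited: (111 − 126.75)² / 126.75 = 1.9571
  yellow-fruited: (58 − 42.25)² / 42.25 = 5.8713
χ² = 1.9571 + 5.8713 = 7.8284 ≈ 7.828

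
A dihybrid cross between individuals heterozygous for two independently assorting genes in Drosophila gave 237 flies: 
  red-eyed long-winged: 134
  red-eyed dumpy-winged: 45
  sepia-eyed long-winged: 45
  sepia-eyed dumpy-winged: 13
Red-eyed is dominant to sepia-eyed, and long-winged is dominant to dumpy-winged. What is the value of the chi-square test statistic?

0.240

A dihybrid F₂ with independent assortment and complete dominance at both loci gives a 9:3:3:1 phenotypic ratio.
Expected counts for N = 237 under a 9:3:3:1 ratio (total parts = 16):
  red-eyed long-winged: 237 × 9/16 = 133.3125
  red-eyed dumpy-winged: 237 × 3/16 = 44.4375
  sepia-eyed long-winged: 237 × 3/16 = 44.4375
  sepia-eyed dumpy-winged: 237 × 1/16 = 14.8125
χ² = Σ (O − E)² / E
  red-eyed long-winged: (134 − 133.3125)² / 133.3125 = 0.0035
  red-eyed dumpy-winged: (45 − 44.4375)² / 44.4375 = 0.0071
  sepia-eyed long-winged: (45 − 44.4375)² / 44.4375 = 0.0071
  sepia-eyed dumpy-winged: (13 − 14.8125)² / 14.8125 = 0.2218
χ² = 0.0035 + 0.0071 + 0.0071 + 0.2218 = 0.2395 ≈ 0.240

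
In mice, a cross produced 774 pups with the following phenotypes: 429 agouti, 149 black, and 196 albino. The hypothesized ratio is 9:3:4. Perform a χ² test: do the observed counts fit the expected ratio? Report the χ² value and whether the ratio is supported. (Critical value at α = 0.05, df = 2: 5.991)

0.229; consistent

Expected counts for N = 774 under a 9:3:4 ratio (total parts = 16):
  agouti: 774 × 9/16 = 435.375
  black: 774 × 3/16 = 145.125
  albino: 774 × 4/16 = 193.5
χ² = Σ (O − E)² / E
  agouti: (429 − 435.375)² / 435.375 = 0.0933
  black: (149 − 145.125)² / 145.125 = 0.1035
  albino: (196 − 193.5)² / 193.5 = 0.0323
χ² = 0.0933 + 0.1035 + 0.0323 = 0.2291 ≈ 0.229
Degrees of freedom = 3 − 1 = 2; critical value at α = 0.05 is 5.991.
Since 0.229 < 5.991, we fail to reject the null hypothesis — the data are consistent with the 9:3:4 ratio.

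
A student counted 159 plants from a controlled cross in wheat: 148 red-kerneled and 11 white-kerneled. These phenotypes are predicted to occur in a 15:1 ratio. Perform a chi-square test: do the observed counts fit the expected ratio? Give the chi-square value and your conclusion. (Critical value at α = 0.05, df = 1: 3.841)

0.121; consistent

The 15:1 ratio has 16 parts, so with N = 159 the expected counts are:
  red-kerneled: 159 × 15/16 = 149.0625
  white-kerneled: 159 × 1/16 = 9.9375
χ² = Σ (O − E)² / E
  red-kerneled: (148 − 149.0625)² / 149.0625 = 0.0076
  white-kerneled: (11 − 9.9375)² / 9.9375 = 0.1136
χ² = 0.0076 + 0.1136 = 0.1212 ≈ 0.121
Degrees of freedom = 2 − 1 = 1; critical value at α = 0.05 is 3.841.
Since 0.121 < 3.841, we fail to reject the null hypothesis — the data are consistent with the 15:1 ratio.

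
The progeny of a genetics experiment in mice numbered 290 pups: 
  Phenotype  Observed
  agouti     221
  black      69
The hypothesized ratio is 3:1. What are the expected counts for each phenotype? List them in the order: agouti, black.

217.5, 72.5

Under the 3:1 hypothesis (Σ ratio = 4, N = 290):
  agouti: 290 × 3/4 = 217.5
  black: 290 × 1/4 = 72.5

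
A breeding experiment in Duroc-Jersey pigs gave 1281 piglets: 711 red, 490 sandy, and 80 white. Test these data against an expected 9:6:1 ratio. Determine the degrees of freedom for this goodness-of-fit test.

2

A goodness-of-fit test with 3 phenotype classes has df = 3 − 1 = 2.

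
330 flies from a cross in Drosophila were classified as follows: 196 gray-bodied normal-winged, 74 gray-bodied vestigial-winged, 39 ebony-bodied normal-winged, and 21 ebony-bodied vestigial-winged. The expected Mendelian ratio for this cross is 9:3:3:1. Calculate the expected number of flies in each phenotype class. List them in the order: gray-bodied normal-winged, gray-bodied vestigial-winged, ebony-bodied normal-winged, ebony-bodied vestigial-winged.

185.625, 61.875, 61.875, 20.625

The 9:3:3:1 ratio has 16 parts, so with N = 330 the expected counts are:
  gray-bodied normal-winged: 330 × 9/16 = 185.625
  gray-bodied vestigial-winged: 330 × 3/16 = 61.875
  ebony-bodied normal-winged: 330 × 3/16 = 61.875
  ebony-bodied vestigial-winged: 330 × 1/16 = 20.625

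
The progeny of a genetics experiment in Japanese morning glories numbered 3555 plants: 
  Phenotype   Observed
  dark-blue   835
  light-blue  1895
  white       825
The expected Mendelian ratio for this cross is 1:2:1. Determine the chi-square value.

Expected counts for N = 3555 under a 1:2:1 ratio (total parts = 4):
  dark-blue: 3555 × 1/4 = 888.75
  light-blue: 3555 × 2/4 = 1777.5
  white: 3555 × 1/4 = 888.75
χ² = Σ (O − E)² / E
  dark-blue: (835 − 888.75)² / 888.75 = 3.2507
  light-blue: (1895 − 1777.5)² / 1777.5 = 7.7672
  white: (825 − 888.75)² / 888.75 = 4.5728
χ² = 3.2507 + 7.7672 + 4.5728 = 15.5907 ≈ 15.591

15.591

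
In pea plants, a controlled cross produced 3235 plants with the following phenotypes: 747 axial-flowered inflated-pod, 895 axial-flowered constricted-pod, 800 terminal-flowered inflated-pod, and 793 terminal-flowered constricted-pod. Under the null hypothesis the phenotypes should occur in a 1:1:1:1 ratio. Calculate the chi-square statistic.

14.314

Expected counts for N = 3235 under a 1:1:1:1 ratio (total parts = 4):
  axial-flowered inflated-pod: 3235 × 1/4 = 808.75
  axial-flowered constricted-pod: 3235 × 1/4 = 808.75
  terminal-flowered inflated-pod: 3235 × 1/4 = 808.75
  terminal-flowered constricted-pod: 3235 × 1/4 = 808.75
χ² = Σ (O − E)² / E
  axial-flowered inflated-pod: (747 − 808.75)² / 808.75 = 4.7148
  axial-flowered constricted-pod: (895 − 808.75)² / 808.75 = 9.1982
  terminal-flowered inflated-pod: (800 − 808.75)² / 808.75 = 0.0947
  terminal-flowered constricted-pod: (793 − 808.75)² / 808.75 = 0.3067
χ² = 4.7148 + 9.1982 + 0.0947 + 0.3067 = 14.3144 ≈ 14.314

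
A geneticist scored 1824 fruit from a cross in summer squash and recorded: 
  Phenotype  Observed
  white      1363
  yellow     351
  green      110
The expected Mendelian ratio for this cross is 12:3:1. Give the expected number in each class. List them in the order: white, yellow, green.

Expected counts for N = 1824 under a 12:3:1 ratio (total parts = 16):
  white: 1824 × 12/16 = 1368
  yellow: 1824 × 3/16 = 342
  green: 1824 × 1/16 = 114

1368, 342, 114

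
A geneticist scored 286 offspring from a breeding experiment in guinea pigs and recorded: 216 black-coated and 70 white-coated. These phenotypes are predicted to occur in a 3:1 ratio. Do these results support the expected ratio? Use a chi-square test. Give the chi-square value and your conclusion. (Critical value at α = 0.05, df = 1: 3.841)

0.042; consistent

The 3:1 ratio has 4 parts, so with N = 286 the expected counts are:
  black-coated: 286 × 3/4 = 214.5
  white-coated: 286 × 1/4 = 71.5
χ² = Σ (O − E)² / E
  black-coated: (216 − 214.5)² / 214.5 = 0.0105
  white-coated: (70 − 71.5)² / 71.5 = 0.0315
χ² = 0.0105 + 0.0315 = 0.042
Degrees of freedom = 2 − 1 = 1; critical value at α = 0.05 is 3.841.
Since 0.042 < 3.841, we fail to reject the null hypothesis — the data are consistent with the 3:1 ratio.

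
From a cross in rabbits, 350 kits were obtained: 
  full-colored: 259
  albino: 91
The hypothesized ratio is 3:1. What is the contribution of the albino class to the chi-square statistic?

The 3:1 ratio has 4 parts, so with N = 350 the expected counts are:
  full-colored: 350 × 3/4 = 262.5
  albino: 350 × 1/4 = 87.5
Contribution of albino: (91 − 87.5)² / 87.5 = 0.1400

0.140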